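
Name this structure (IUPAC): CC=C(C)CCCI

The longest carbon chain that includes the multiple bond has 6 carbons, so the parent hydride is hexane.
There is one C=C double bond, indicated by the ending -ene.
The numbering direction is chosen so that numbering from this end puts the double bond at C-2 rather than C-4.
This places the double bond between C-2 and C-3; an iodo group at C-6; a methyl group at C-3.
The substituents are ordered alphabetically, ignoring any di-/tri- multipliers.
Assembling the pieces gives 6-iodo-3-methylhex-2-ene.

6-iodo-3-methylhex-2-ene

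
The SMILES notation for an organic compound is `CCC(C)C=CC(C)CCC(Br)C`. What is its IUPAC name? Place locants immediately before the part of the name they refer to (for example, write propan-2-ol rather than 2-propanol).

The longest chain bearing the multiple bond is 10 carbons long (decane).
A C=C double bond in the chain gives the infix -ene-.
The numbering direction is chosen so that numbering from this end puts the double bond at C-4 rather than C-6.
This places the double bond between C-4 and C-5; a bromo group at C-9; methyl groups at C-3 and C-6.
Substituent prefixes are cited in alphabetical order (multiplying prefixes like di-/tri- are ignored for ordering).
The name is 9-bromo-3,6-dimethyldec-4-ene.

9-bromo-3,6-dimethyldec-4-ene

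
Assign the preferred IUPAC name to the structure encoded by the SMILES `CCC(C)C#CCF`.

1-fluoro-4-methylhex-2-yne

The longest chain bearing the multiple bond is 6 carbons long (hexane).
There is one C≡C triple bond, indicated by the ending -yne.
Number the chain so that numbering from this end puts the triple bond at C-2 rather than C-4.
That gives the triple bond between C-2 and C-3; a fluoro group at C-1; a methyl group at C-4.
Prefixes are listed alphabetically: fluoro, methyl.
The name is 1-fluoro-4-methylhex-2-yne.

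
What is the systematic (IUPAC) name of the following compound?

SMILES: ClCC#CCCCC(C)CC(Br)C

9-bromo-1-chloro-7-methyldec-2-yne

Counting along the main chain through the multiple bond gives 10 carbons: the parent is decane.
A C≡C triple bond in the chain gives the infix -yne-.
Choose the numbering such that numbering from this end puts the triple bond at C-2 rather than C-8.
With this numbering: the triple bond between C-2 and C-3; a bromo group at C-9; a chloro group at C-1; a methyl group at C-7.
Prefixes are listed alphabetically: bromo, chloro, methyl.
The name is 9-bromo-1-chloro-7-methyldec-2-yne.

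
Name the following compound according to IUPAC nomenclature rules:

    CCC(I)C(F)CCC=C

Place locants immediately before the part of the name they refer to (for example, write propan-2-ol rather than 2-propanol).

The longest carbon chain that includes the multiple bond has 8 carbons, so the parent hydride is octane.
There is one C=C double bond, indicated by the ending -ene.
The numbering direction is chosen so that numbering from this end puts the double bond at C-1 rather than C-7.
This places the double bond between C-1 and C-2; a fluoro group at C-5; an iodo group at C-6.
The substituents are ordered alphabetically, ignoring any di-/tri- multipliers.
Putting it together: 5-fluoro-6-iodooct-1-ene.

5-fluoro-6-iodooct-1-ene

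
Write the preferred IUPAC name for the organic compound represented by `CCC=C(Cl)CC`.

Counting along the main chain through the multiple bond gives 6 carbons: the parent is hexane.
The chain contains a C=C double bond, so the unsaturation ending is -ene.
Choose the numbering such that the substituent locant set {3} is lower than {4} at the first point of difference.
With this numbering: the double bond between C-3 and C-4; a chloro group at C-3.
The name is 3-chlorohex-3-ene.

3-chlorohex-3-ene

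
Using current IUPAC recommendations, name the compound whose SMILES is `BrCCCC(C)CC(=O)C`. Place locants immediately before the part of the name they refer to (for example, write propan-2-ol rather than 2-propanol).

7-bromo-4-methylheptan-2-one

The longest chain bearing the carbonyl is 7 carbons long (heptane).
The principal characteristic group is a ketone (C=O on an internal carbon), named with the suffix -one.
The numbering direction is chosen so that numbering from this end puts the carbonyl group at C-2 rather than C-6.
With this numbering: the carbonyl at C-2; a bromo group at C-7; a methyl group at C-4.
The substituents are ordered alphabetically, ignoring any di-/tri- multipliers.
Putting it together: 7-bromo-4-methylheptan-2-one.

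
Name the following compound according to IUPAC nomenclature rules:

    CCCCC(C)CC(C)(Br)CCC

4-bromo-4,6-dimethyldecane

The parent chain contains 10 carbons (decane).
Choose the numbering such that the substituent locant set {4,4,6} is lower than {5,7,7} at the first point of difference.
With this numbering: a bromo group at C-4; methyl groups at C-4 and C-6.
The substituents are ordered alphabetically, ignoring any di-/tri- multipliers.
Assembling the pieces gives 4-bromo-4,6-dimethyldecane.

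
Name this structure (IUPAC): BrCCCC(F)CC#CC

8-bromo-5-fluorooct-2-yne

Counting along the main chain through the multiple bond gives 8 carbons: the parent is octane.
The chain contains a C≡C triple bond, so the unsaturation ending is -yne.
Choose the numbering such that numbering from this end puts the triple bond at C-2 rather than C-6.
This places the triple bond between C-2 and C-3; a bromo group at C-8; a fluoro group at C-5.
Prefixes are listed alphabetically: bromo, fluoro.
Putting it together: 8-bromo-5-fluorooct-2-yne.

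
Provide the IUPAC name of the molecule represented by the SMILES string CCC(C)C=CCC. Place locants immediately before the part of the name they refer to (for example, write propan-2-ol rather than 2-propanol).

The longest carbon chain that includes the multiple bond has 7 carbons, so the parent hydride is heptane.
The chain contains a C=C double bond, so the unsaturation ending is -ene.
Choose the numbering such that numbering from this end puts the double bond at C-3 rather than C-4.
That gives the double bond between C-3 and C-4; a methyl group at C-5.
The name is 5-methylhept-3-ene.

5-methylhept-3-ene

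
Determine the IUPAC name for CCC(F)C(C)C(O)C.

4-fluoro-3-methylhexan-2-ol

The longest chain bearing the –OH group is 6 carbons long (hexane).
The principal characteristic group is an alcohol (–OH), named with the suffix -ol.
The numbering direction is chosen so that numbering from this end puts the hydroxyl group at C-2 rather than C-5.
With this numbering: the hydroxyl at C-2; a fluoro group at C-4; a methyl group at C-3.
The substituents are ordered alphabetically, ignoring any di-/tri- multipliers.
Assembling the pieces gives 4-fluoro-3-methylhexan-2-ol.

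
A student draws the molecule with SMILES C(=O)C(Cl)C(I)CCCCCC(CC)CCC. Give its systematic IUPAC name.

2-chloro-9-ethyl-3-iodododecanal

Counting along the main chain through the –CHO group gives 12 carbons: the parent is dodecane.
The highest-priority functional group is an aldehyde (terminal –CHO), so the name ends in -al.
Number the chain so that the aldehyde carbon is C-1 by definition.
With this numbering: a chloro group at C-2; an ethyl group at C-9; an iodo group at C-3.
The substituents are ordered alphabetically, ignoring any di-/tri- multipliers.
Putting it together: 2-chloro-9-ethyl-3-iodododecanal.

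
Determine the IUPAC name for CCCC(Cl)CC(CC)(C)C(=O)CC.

6-chloro-4-ethyl-4-methylnonan-3-one

The longest chain bearing the carbonyl is 9 carbons long (nonane).
The highest-priority functional group is a ketone (C=O on an internal carbon), so the name ends in -one.
The numbering direction is chosen so that numbering from this end puts the carbonyl group at C-3 rather than C-7.
That gives the carbonyl at C-3; a chloro group at C-6; an ethyl group at C-4; a methyl group at C-4.
The substituents are ordered alphabetically, ignoring any di-/tri- multipliers.
Assembling the pieces gives 6-chloro-4-ethyl-4-methylnonan-3-one.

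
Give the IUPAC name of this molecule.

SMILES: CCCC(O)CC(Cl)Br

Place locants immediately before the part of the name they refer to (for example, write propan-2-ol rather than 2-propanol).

Counting along the main chain through the –OH group gives 6 carbons: the parent is hexane.
The highest-priority functional group is an alcohol (–OH), so the name ends in -ol.
The numbering direction is chosen so that numbering from this end puts the hydroxyl group at C-3 rather than C-4.
This places the hydroxyl at C-3; a bromo group at C-1; a chloro group at C-1.
Prefixes are listed alphabetically: bromo, chloro.
Putting it together: 1-bromo-1-chlorohexan-3-ol.

1-bromo-1-chlorohexan-3-ol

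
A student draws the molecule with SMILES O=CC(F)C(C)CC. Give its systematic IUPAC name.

2-fluoro-3-methylpentanal

Counting along the main chain through the –CHO group gives 5 carbons: the parent is pentane.
An aldehyde (terminal –CHO) is the principal characteristic group, giving the suffix -al.
Choose the numbering such that the aldehyde carbon is C-1 by definition.
With this numbering: a fluoro group at C-2; a methyl group at C-3.
Prefixes are listed alphabetically: fluoro, methyl.
Putting it together: 2-fluoro-3-methylpentanal.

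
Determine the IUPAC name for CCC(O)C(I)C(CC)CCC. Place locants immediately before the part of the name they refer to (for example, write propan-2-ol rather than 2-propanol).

Counting along the main chain through the –OH group gives 8 carbons: the parent is octane.
The principal characteristic group is an alcohol (–OH), named with the suffix -ol.
The numbering direction is chosen so that numbering from this end puts the hydroxyl group at C-3 rather than C-6.
That gives the hydroxyl at C-3; an ethyl group at C-5; an iodo group at C-4.
Substituent prefixes are cited in alphabetical order (multiplying prefixes like di-/tri- are ignored for ordering).
The name is 5-ethyl-4-iodooctan-3-ol.

5-ethyl-4-iodooctan-3-ol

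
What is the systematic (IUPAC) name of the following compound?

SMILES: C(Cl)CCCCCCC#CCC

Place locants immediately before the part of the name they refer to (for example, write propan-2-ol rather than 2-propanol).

11-chloroundec-3-yne

The longest carbon chain that includes the multiple bond has 11 carbons, so the parent hydride is undecane.
There is one C≡C triple bond, indicated by the ending -yne.
The numbering direction is chosen so that numbering from this end puts the triple bond at C-3 rather than C-8.
This places the triple bond between C-3 and C-4; a chloro group at C-11.
Putting it together: 11-chloroundec-3-yne.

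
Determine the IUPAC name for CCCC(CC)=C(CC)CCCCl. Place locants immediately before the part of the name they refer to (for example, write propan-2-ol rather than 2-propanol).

The longest chain bearing the multiple bond is 8 carbons long (octane).
There is one C=C double bond, indicated by the ending -ene.
The numbering direction is chosen so that the substituent locant set {1,4,5} is lower than {4,5,8} at the first point of difference.
This places the double bond between C-4 and C-5; a chloro group at C-1; ethyl groups at C-4 and C-5.
Substituent prefixes are cited in alphabetical order (multiplying prefixes like di-/tri- are ignored for ordering).
The name is 1-chloro-4,5-diethyloct-4-ene.

1-chloro-4,5-diethyloct-4-ene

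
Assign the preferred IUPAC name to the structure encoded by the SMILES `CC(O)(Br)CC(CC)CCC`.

Counting along the main chain through the –OH group gives 7 carbons: the parent is heptane.
The principal characteristic group is an alcohol (–OH), named with the suffix -ol.
The numbering direction is chosen so that numbering from this end puts the hydroxyl group at C-2 rather than C-6.
This places the hydroxyl at C-2; a bromo group at C-2; an ethyl group at C-4.
The substituents are ordered alphabetically, ignoring any di-/tri- multipliers.
The name is 2-bromo-4-ethylheptan-2-ol.

2-bromo-4-ethylheptan-2-ol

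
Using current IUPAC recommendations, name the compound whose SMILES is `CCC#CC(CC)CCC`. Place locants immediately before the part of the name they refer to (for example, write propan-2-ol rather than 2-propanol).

The longest carbon chain that includes the multiple bond has 8 carbons, so the parent hydride is octane.
There is one C≡C triple bond, indicated by the ending -yne.
The numbering direction is chosen so that numbering from this end puts the triple bond at C-3 rather than C-5.
That gives the triple bond between C-3 and C-4; an ethyl group at C-5.
Putting it together: 5-ethyloct-3-yne.

5-ethyloct-3-yne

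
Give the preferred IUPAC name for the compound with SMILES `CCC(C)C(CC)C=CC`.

Counting along the main chain through the multiple bond gives 7 carbons: the parent is heptane.
A C=C double bond in the chain gives the infix -ene-.
Choose the numbering such that numbering from this end puts the double bond at C-2 rather than C-5.
With this numbering: the double bond between C-2 and C-3; an ethyl group at C-4; a methyl group at C-5.
Prefixes are listed alphabetically: ethyl, methyl.
Putting it together: 4-ethyl-5-methylhept-2-ene.

4-ethyl-5-methylhept-2-ene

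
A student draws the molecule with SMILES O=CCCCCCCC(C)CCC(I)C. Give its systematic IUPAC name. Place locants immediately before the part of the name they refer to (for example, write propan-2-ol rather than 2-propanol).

11-iodo-8-methyldodecanal

The longest chain bearing the –CHO group is 12 carbons long (dodecane).
The highest-priority functional group is an aldehyde (terminal –CHO), so the name ends in -al.
Choose the numbering such that the aldehyde carbon is C-1 by definition.
That gives an iodo group at C-11; a methyl group at C-8.
The substituents are ordered alphabetically, ignoring any di-/tri- multipliers.
Putting it together: 11-iodo-8-methyldodecanal.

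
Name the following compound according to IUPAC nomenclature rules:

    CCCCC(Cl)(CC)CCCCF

The parent chain contains 9 carbons (nonane).
Choose the numbering such that the substituent locant set {1,5,5} is lower than {5,5,9} at the first point of difference.
This places a chloro group at C-5; an ethyl group at C-5; a fluoro group at C-1.
Substituent prefixes are cited in alphabetical order (multiplying prefixes like di-/tri- are ignored for ordering).
The name is 5-chloro-5-ethyl-1-fluorononane.

5-chloro-5-ethyl-1-fluorononane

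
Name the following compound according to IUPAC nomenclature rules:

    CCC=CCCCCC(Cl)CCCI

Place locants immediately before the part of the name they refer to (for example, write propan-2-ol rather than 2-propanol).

Counting along the main chain through the multiple bond gives 12 carbons: the parent is dodecane.
A C=C double bond in the chain gives the infix -ene-.
Choose the numbering such that numbering from this end puts the double bond at C-3 rather than C-9.
This places the double bond between C-3 and C-4; a chloro group at C-9; an iodo group at C-12.
Substituent prefixes are cited in alphabetical order (multiplying prefixes like di-/tri- are ignored for ordering).
Assembling the pieces gives 9-chloro-12-iodododec-3-ene.

9-chloro-12-iodododec-3-ene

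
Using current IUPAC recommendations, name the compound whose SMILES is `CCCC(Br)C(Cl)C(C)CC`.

The parent chain contains 8 carbons (octane).
The numbering direction is chosen so that the substituent locant set {3,4,5} is lower than {4,5,6} at the first point of difference.
With this numbering: a bromo group at C-5; a chloro group at C-4; a methyl group at C-3.
Substituent prefixes are cited in alphabetical order (multiplying prefixes like di-/tri- are ignored for ordering).
Assembling the pieces gives 5-bromo-4-chloro-3-methyloctane.

5-bromo-4-chloro-3-methyloctane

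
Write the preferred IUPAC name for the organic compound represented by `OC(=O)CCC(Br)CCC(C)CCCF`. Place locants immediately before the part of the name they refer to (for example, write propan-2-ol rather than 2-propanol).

The longest chain bearing the –COOH group is 10 carbons long (decane).
The principal characteristic group is a carboxylic acid (terminal –COOH), named with the suffix -oic acid.
The numbering direction is chosen so that the carboxylic acid carbon is C-1 by definition.
This places a bromo group at C-4; a fluoro group at C-10; a methyl group at C-7.
Prefixes are listed alphabetically: bromo, fluoro, methyl.
The name is 4-bromo-10-fluoro-7-methyldecanoic acid.

4-bromo-10-fluoro-7-methyldecanoic acid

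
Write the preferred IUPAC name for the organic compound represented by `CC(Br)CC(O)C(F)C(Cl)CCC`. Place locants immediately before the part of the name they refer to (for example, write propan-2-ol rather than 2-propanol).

The longest carbon chain that includes the –OH group has 9 carbons, so the parent hydride is nonane.
The principal characteristic group is an alcohol (–OH), named with the suffix -ol.
The numbering direction is chosen so that numbering from this end puts the hydroxyl group at C-4 rather than C-6.
This places the hydroxyl at C-4; a bromo group at C-2; a chloro group at C-6; a fluoro group at C-5.
The substituents are ordered alphabetically, ignoring any di-/tri- multipliers.
The name is 2-bromo-6-chloro-5-fluorononan-4-ol.

2-bromo-6-chloro-5-fluorononan-4-ol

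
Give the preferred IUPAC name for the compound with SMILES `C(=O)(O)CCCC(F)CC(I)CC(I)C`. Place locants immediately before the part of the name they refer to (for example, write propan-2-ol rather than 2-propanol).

Counting along the main chain through the –COOH group gives 10 carbons: the parent is decane.
A carboxylic acid (terminal –COOH) is the principal characteristic group, giving the suffix -oic acid.
Number the chain so that the carboxylic acid carbon is C-1 by definition.
That gives a fluoro group at C-5; iodo groups at C-7 and C-9.
The substituents are ordered alphabetically, ignoring any di-/tri- multipliers.
Assembling the pieces gives 5-fluoro-7,9-diiododecanoic acid.

5-fluoro-7,9-diiododecanoic acid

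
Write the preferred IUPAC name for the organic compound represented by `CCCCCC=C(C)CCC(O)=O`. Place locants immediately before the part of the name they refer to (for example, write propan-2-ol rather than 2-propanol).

Counting along the main chain through the –COOH group and the multiple bond gives 10 carbons: the parent is decane.
The principal characteristic group is a carboxylic acid (terminal –COOH), named with the suffix -oic acid.
A C=C double bond in the chain gives the infix -ene-.
Number the chain so that the carboxylic acid carbon is C-1 by definition.
That gives the double bond between C-4 and C-5; a methyl group at C-4.
The name is 4-methyldec-4-enoic acid.

4-methyldec-4-enoic acid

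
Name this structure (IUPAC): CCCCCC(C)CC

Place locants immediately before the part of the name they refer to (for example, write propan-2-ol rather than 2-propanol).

The parent chain contains 8 carbons (octane).
Choose the numbering such that the substituent locant set {3} is lower than {6} at the first point of difference.
With this numbering: a methyl group at C-3.
Assembling the pieces gives 3-methyloctane.

3-methyloctane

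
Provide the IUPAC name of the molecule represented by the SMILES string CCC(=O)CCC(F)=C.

6-fluorohept-6-en-3-one

The longest carbon chain that includes the carbonyl and the multiple bond has 7 carbons, so the parent hydride is heptane.
A ketone (C=O on an internal carbon) is the principal characteristic group, giving the suffix -one.
The chain contains a C=C double bond, so the unsaturation ending is -ene.
Choose the numbering such that numbering from this end puts the carbonyl group at C-3 rather than C-5.
That gives the carbonyl at C-3; the double bond between C-6 and C-7; a fluoro group at C-6.
The name is 6-fluorohept-6-en-3-one.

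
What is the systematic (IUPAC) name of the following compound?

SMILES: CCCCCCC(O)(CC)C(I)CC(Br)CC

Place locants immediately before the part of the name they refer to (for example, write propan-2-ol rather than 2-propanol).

Counting along the main chain through the –OH group gives 12 carbons: the parent is dodecane.
The principal characteristic group is an alcohol (–OH), named with the suffix -ol.
Choose the numbering such that numbering from this end puts the hydroxyl group at C-6 rather than C-7.
With this numbering: the hydroxyl at C-6; a bromo group at C-3; an ethyl group at C-6; an iodo group at C-5.
Prefixes are listed alphabetically: bromo, ethyl, iodo.
The name is 3-bromo-6-ethyl-5-iodododecan-6-ol.

3-bromo-6-ethyl-5-iodododecan-6-ol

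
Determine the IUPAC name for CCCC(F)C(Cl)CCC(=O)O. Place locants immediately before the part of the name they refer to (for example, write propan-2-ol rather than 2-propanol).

The longest carbon chain that includes the –COOH group has 8 carbons, so the parent hydride is octane.
The principal characteristic group is a carboxylic acid (terminal –COOH), named with the suffix -oic acid.
Choose the numbering such that the carboxylic acid carbon is C-1 by definition.
That gives a chloro group at C-4; a fluoro group at C-5.
Substituent prefixes are cited in alphabetical order (multiplying prefixes like di-/tri- are ignored for ordering).
Assembling the pieces gives 4-chloro-5-fluorooctanoic acid.

4-chloro-5-fluorooctanoic acid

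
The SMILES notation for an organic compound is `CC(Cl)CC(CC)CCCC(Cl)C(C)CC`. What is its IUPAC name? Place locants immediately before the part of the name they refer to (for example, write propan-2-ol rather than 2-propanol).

The parent chain contains 11 carbons (undecane).
Number the chain so that the substituent locant set {2,4,8,9} is lower than {3,4,8,10} at the first point of difference.
That gives chloro groups at C-2 and C-8; an ethyl group at C-4; a methyl group at C-9.
Prefixes are listed alphabetically: chloro, ethyl, methyl.
The name is 2,8-dichloro-4-ethyl-9-methylundecane.

2,8-dichloro-4-ethyl-9-methylundecane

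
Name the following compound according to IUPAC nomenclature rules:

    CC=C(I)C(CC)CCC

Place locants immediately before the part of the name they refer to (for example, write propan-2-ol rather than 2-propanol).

4-ethyl-3-iodohept-2-ene

The longest chain bearing the multiple bond is 7 carbons long (heptane).
A C=C double bond in the chain gives the infix -ene-.
Choose the numbering such that numbering from this end puts the double bond at C-2 rather than C-5.
That gives the double bond between C-2 and C-3; an ethyl group at C-4; an iodo group at C-3.
The substituents are ordered alphabetically, ignoring any di-/tri- multipliers.
Assembling the pieces gives 4-ethyl-3-iodohept-2-ene.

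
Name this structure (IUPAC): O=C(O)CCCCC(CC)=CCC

6-ethylnon-6-enoic acid

The longest carbon chain that includes the –COOH group and the multiple bond has 9 carbons, so the parent hydride is nonane.
The principal characteristic group is a carboxylic acid (terminal –COOH), named with the suffix -oic acid.
A C=C double bond in the chain gives the infix -ene-.
Choose the numbering such that the carboxylic acid carbon is C-1 by definition.
With this numbering: the double bond between C-6 and C-7; an ethyl group at C-6.
Assembling the pieces gives 6-ethylnon-6-enoic acid.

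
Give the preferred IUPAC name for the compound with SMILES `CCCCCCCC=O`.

The longest carbon chain that includes the –CHO group has 8 carbons, so the parent hydride is octane.
An aldehyde (terminal –CHO) is the principal characteristic group, giving the suffix -al.
Choose the numbering such that the aldehyde carbon is C-1 by definition.
Assembling the pieces gives octanal.

octanal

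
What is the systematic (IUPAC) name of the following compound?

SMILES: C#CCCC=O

pent-4-ynal

Counting along the main chain through the –CHO group and the multiple bond gives 5 carbons: the parent is pentane.
The principal characteristic group is an aldehyde (terminal –CHO), named with the suffix -al.
A C≡C triple bond in the chain gives the infix -yne-.
Choose the numbering such that the aldehyde carbon is C-1 by definition.
This places the triple bond between C-4 and C-5.
Assembling the pieces gives pent-4-ynal.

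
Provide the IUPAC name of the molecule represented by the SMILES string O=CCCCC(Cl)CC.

5-chloroheptanal

The longest carbon chain that includes the –CHO group has 7 carbons, so the parent hydride is heptane.
An aldehyde (terminal –CHO) is the principal characteristic group, giving the suffix -al.
Choose the numbering such that the aldehyde carbon is C-1 by definition.
This places a chloro group at C-5.
Putting it together: 5-chloroheptanal.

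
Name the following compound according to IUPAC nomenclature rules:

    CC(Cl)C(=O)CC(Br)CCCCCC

The longest chain bearing the carbonyl is 11 carbons long (undecane).
The principal characteristic group is a ketone (C=O on an internal carbon), named with the suffix -one.
The numbering direction is chosen so that numbering from this end puts the carbonyl group at C-3 rather than C-9.
With this numbering: the carbonyl at C-3; a bromo group at C-5; a chloro group at C-2.
Prefixes are listed alphabetically: bromo, chloro.
Assembling the pieces gives 5-bromo-2-chloroundecan-3-one.

5-bromo-2-chloroundecan-3-one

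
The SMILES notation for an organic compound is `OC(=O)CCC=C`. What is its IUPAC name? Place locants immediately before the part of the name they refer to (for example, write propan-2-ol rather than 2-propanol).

pent-4-enoic acid

The longest carbon chain that includes the –COOH group and the multiple bond has 5 carbons, so the parent hydride is pentane.
The principal characteristic group is a carboxylic acid (terminal –COOH), named with the suffix -oic acid.
The chain contains a C=C double bond, so the unsaturation ending is -ene.
Choose the numbering such that the carboxylic acid carbon is C-1 by definition.
That gives the double bond between C-4 and C-5.
The name is pent-4-enoic acid.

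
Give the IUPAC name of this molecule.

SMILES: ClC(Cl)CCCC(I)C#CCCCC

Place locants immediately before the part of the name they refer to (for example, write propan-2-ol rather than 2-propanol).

11,11-dichloro-7-iodoundec-5-yne

Counting along the main chain through the multiple bond gives 11 carbons: the parent is undecane.
There is one C≡C triple bond, indicated by the ending -yne.
The numbering direction is chosen so that numbering from this end puts the triple bond at C-5 rather than C-6.
With this numbering: the triple bond between C-5 and C-6; two chloro groups at C-11; an iodo group at C-7.
Prefixes are listed alphabetically: chloro, iodo.
The name is 11,11-dichloro-7-iodoundec-5-yne.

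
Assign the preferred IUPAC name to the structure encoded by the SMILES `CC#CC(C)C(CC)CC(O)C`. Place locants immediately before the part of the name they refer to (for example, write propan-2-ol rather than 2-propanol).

4-ethyl-5-methyloct-6-yn-2-ol

Counting along the main chain through the –OH group and the multiple bond gives 8 carbons: the parent is octane.
The highest-priority functional group is an alcohol (–OH), so the name ends in -ol.
The chain contains a C≡C triple bond, so the unsaturation ending is -yne.
Number the chain so that numbering from this end puts the hydroxyl group at C-2 rather than C-7.
With this numbering: the hydroxyl at C-2; the triple bond between C-6 and C-7; an ethyl group at C-4; a methyl group at C-5.
The substituents are ordered alphabetically, ignoring any di-/tri- multipliers.
Putting it together: 4-ethyl-5-methyloct-6-yn-2-ol.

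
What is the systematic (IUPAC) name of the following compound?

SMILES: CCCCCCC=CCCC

The longest chain bearing the multiple bond is 11 carbons long (undecane).
The chain contains a C=C double bond, so the unsaturation ending is -ene.
Choose the numbering such that numbering from this end puts the double bond at C-4 rather than C-7.
This places the double bond between C-4 and C-5.
Assembling the pieces gives undec-4-ene.

undec-4-ene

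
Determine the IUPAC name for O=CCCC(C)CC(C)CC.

4,6-dimethyloctanal

Counting along the main chain through the –CHO group gives 8 carbons: the parent is octane.
An aldehyde (terminal –CHO) is the principal characteristic group, giving the suffix -al.
Number the chain so that the aldehyde carbon is C-1 by definition.
With this numbering: methyl groups at C-4 and C-6.
Assembling the pieces gives 4,6-dimethyloctanal.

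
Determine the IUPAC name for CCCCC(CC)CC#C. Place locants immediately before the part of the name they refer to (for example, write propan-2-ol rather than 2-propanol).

4-ethyloct-1-yne

Counting along the main chain through the multiple bond gives 8 carbons: the parent is octane.
The chain contains a C≡C triple bond, so the unsaturation ending is -yne.
The numbering direction is chosen so that numbering from this end puts the triple bond at C-1 rather than C-7.
That gives the triple bond between C-1 and C-2; an ethyl group at C-4.
Assembling the pieces gives 4-ethyloct-1-yne.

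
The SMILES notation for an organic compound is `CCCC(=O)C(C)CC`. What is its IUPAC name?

The longest carbon chain that includes the carbonyl has 7 carbons, so the parent hydride is heptane.
A ketone (C=O on an internal carbon) is the principal characteristic group, giving the suffix -one.
Choose the numbering such that the substituent locant set {3} is lower than {5} at the first point of difference.
With this numbering: the carbonyl at C-4; a methyl group at C-3.
Putting it together: 3-methylheptan-4-one.

3-methylheptan-4-one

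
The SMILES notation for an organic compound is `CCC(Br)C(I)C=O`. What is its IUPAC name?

The longest chain bearing the –CHO group is 5 carbons long (pentane).
An aldehyde (terminal –CHO) is the principal characteristic group, giving the suffix -al.
Choose the numbering such that the aldehyde carbon is C-1 by definition.
This places a bromo group at C-3; an iodo group at C-2.
The substituents are ordered alphabetically, ignoring any di-/tri- multipliers.
Putting it together: 3-bromo-2-iodopentanal.

3-bromo-2-iodopentanal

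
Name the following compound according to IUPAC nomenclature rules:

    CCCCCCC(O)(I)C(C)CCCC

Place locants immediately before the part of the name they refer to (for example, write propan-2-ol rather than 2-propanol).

The longest chain bearing the –OH group is 12 carbons long (dodecane).
The highest-priority functional group is an alcohol (–OH), so the name ends in -ol.
The numbering direction is chosen so that numbering from this end puts the hydroxyl group at C-6 rather than C-7.
With this numbering: the hydroxyl at C-6; an iodo group at C-6; a methyl group at C-5.
Substituent prefixes are cited in alphabetical order (multiplying prefixes like di-/tri- are ignored for ordering).
The name is 6-iodo-5-methyldodecan-6-ol.

6-iodo-5-methyldodecan-6-ol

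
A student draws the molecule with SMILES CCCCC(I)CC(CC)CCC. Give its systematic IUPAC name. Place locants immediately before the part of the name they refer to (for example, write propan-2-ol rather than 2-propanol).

The longest continuous carbon chain has 10 atoms, so the parent hydride is decane.
Number the chain so that the substituent locant set {4,6} is lower than {5,7} at the first point of difference.
That gives an ethyl group at C-4; an iodo group at C-6.
The substituents are ordered alphabetically, ignoring any di-/tri- multipliers.
The name is 4-ethyl-6-iododecane.

4-ethyl-6-iododecane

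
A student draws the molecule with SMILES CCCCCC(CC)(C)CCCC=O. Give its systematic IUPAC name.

5-ethyl-5-methyldecanal

The longest carbon chain that includes the –CHO group has 10 carbons, so the parent hydride is decane.
An aldehyde (terminal –CHO) is the principal characteristic group, giving the suffix -al.
The numbering direction is chosen so that the aldehyde carbon is C-1 by definition.
That gives an ethyl group at C-5; a methyl group at C-5.
Substituent prefixes are cited in alphabetical order (multiplying prefixes like di-/tri- are ignored for ordering).
Assembling the pieces gives 5-ethyl-5-methyldecanal.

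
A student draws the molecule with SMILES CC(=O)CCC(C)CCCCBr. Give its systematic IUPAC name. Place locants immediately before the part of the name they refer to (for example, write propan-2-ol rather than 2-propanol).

9-bromo-5-methylnonan-2-one

Counting along the main chain through the carbonyl gives 9 carbons: the parent is nonane.
The highest-priority functional group is a ketone (C=O on an internal carbon), so the name ends in -one.
Choose the numbering such that numbering from this end puts the carbonyl group at C-2 rather than C-8.
With this numbering: the carbonyl at C-2; a bromo group at C-9; a methyl group at C-5.
The substituents are ordered alphabetically, ignoring any di-/tri- multipliers.
Assembling the pieces gives 9-bromo-5-methylnonan-2-one.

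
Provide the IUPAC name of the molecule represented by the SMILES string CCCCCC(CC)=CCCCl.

1-chloro-4-ethylnon-3-ene

Counting along the main chain through the multiple bond gives 9 carbons: the parent is nonane.
A C=C double bond in the chain gives the infix -ene-.
Choose the numbering such that numbering from this end puts the double bond at C-3 rather than C-6.
With this numbering: the double bond between C-3 and C-4; a chloro group at C-1; an ethyl group at C-4.
Substituent prefixes are cited in alphabetical order (multiplying prefixes like di-/tri- are ignored for ordering).
Putting it together: 1-chloro-4-ethylnon-3-ene.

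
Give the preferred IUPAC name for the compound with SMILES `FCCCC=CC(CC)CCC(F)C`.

6-ethyl-1,9-difluorodec-4-ene

The longest chain bearing the multiple bond is 10 carbons long (decane).
A C=C double bond in the chain gives the infix -ene-.
Choose the numbering such that numbering from this end puts the double bond at C-4 rather than C-6.
With this numbering: the double bond between C-4 and C-5; an ethyl group at C-6; fluoro groups at C-1 and C-9.
The substituents are ordered alphabetically, ignoring any di-/tri- multipliers.
Putting it together: 6-ethyl-1,9-difluorodec-4-ene.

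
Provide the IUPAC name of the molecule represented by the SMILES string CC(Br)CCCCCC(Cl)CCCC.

The longest carbon chain is 12 atoms: the parent is dodecane.
Choose the numbering such that the substituent locant set {2,8} is lower than {5,11} at the first point of difference.
That gives a bromo group at C-2; a chloro group at C-8.
Substituent prefixes are cited in alphabetical order (multiplying prefixes like di-/tri- are ignored for ordering).
The name is 2-bromo-8-chlorododecane.

2-bromo-8-chlorododecane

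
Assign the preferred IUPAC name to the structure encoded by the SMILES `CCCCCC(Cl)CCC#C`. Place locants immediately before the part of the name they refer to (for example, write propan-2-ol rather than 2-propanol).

The longest carbon chain that includes the multiple bond has 10 carbons, so the parent hydride is decane.
A C≡C triple bond in the chain gives the infix -yne-.
Number the chain so that numbering from this end puts the triple bond at C-1 rather than C-9.
With this numbering: the triple bond between C-1 and C-2; a chloro group at C-5.
The name is 5-chlorodec-1-yne.

5-chlorodec-1-yne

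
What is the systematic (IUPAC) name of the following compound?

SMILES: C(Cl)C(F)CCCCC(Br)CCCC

7-bromo-1-chloro-2-fluoroundecane

The longest continuous carbon chain has 11 atoms, so the parent hydride is undecane.
The numbering direction is chosen so that the substituent locant set {1,2,7} is lower than {5,10,11} at the first point of difference.
This places a bromo group at C-7; a chloro group at C-1; a fluoro group at C-2.
Prefixes are listed alphabetically: bromo, chloro, fluoro.
The name is 7-bromo-1-chloro-2-fluoroundecane.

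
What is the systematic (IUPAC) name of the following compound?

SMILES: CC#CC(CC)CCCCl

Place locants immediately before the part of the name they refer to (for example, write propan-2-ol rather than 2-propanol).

The longest chain bearing the multiple bond is 7 carbons long (heptane).
The chain contains a C≡C triple bond, so the unsaturation ending is -yne.
Number the chain so that numbering from this end puts the triple bond at C-2 rather than C-5.
With this numbering: the triple bond between C-2 and C-3; a chloro group at C-7; an ethyl group at C-4.
The substituents are ordered alphabetically, ignoring any di-/tri- multipliers.
Putting it together: 7-chloro-4-ethylhept-2-yne.

7-chloro-4-ethylhept-2-yne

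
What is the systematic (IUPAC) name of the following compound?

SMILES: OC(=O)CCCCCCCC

nonanoic acid

The longest chain bearing the –COOH group is 9 carbons long (nonane).
The principal characteristic group is a carboxylic acid (terminal –COOH), named with the suffix -oic acid.
Number the chain so that the carboxylic acid carbon is C-1 by definition.
Assembling the pieces gives nonanoic acid.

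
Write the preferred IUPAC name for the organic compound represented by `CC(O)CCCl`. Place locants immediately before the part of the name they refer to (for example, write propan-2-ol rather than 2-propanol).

4-chlorobutan-2-ol

Counting along the main chain through the –OH group gives 4 carbons: the parent is butane.
An alcohol (–OH) is the principal characteristic group, giving the suffix -ol.
Number the chain so that numbering from this end puts the hydroxyl group at C-2 rather than C-3.
That gives the hydroxyl at C-2; a chloro group at C-4.
Assembling the pieces gives 4-chlorobutan-2-ol.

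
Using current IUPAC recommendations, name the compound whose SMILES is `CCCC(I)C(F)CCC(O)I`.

4-fluoro-1,5-diiodooctan-1-ol

The longest chain bearing the –OH group is 8 carbons long (octane).
An alcohol (–OH) is the principal characteristic group, giving the suffix -ol.
The numbering direction is chosen so that numbering from this end puts the hydroxyl group at C-1 rather than C-8.
With this numbering: the hydroxyl at C-1; a fluoro group at C-4; iodo groups at C-1 and C-5.
The substituents are ordered alphabetically, ignoring any di-/tri- multipliers.
Assembling the pieces gives 4-fluoro-1,5-diiodooctan-1-ol.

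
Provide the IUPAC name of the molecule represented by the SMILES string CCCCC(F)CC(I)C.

The longest continuous carbon chain has 8 atoms, so the parent hydride is octane.
Number the chain so that the substituent locant set {2,4} is lower than {5,7} at the first point of difference.
That gives a fluoro group at C-4; an iodo group at C-2.
Substituent prefixes are cited in alphabetical order (multiplying prefixes like di-/tri- are ignored for ordering).
Putting it together: 4-fluoro-2-iodooctane.

4-fluoro-2-iodooctane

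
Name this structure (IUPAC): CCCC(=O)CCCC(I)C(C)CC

The longest carbon chain that includes the carbonyl has 11 carbons, so the parent hydride is undecane.
The highest-priority functional group is a ketone (C=O on an internal carbon), so the name ends in -one.
The numbering direction is chosen so that numbering from this end puts the carbonyl group at C-4 rather than C-8.
This places the carbonyl at C-4; an iodo group at C-8; a methyl group at C-9.
The substituents are ordered alphabetically, ignoring any di-/tri- multipliers.
Assembling the pieces gives 8-iodo-9-methylundecan-4-one.

8-iodo-9-methylundecan-4-one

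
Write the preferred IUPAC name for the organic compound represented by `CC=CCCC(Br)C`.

The longest carbon chain that includes the multiple bond has 7 carbons, so the parent hydride is heptane.
A C=C double bond in the chain gives the infix -ene-.
The numbering direction is chosen so that numbering from this end puts the double bond at C-2 rather than C-5.
With this numbering: the double bond between C-2 and C-3; a bromo group at C-6.
The name is 6-bromohept-2-ene.

6-bromohept-2-ene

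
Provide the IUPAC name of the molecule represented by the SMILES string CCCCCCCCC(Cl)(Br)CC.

3-bromo-3-chloroundecane

The longest continuous carbon chain has 11 atoms, so the parent hydride is undecane.
Number the chain so that the substituent locant set {3,3} is lower than {9,9} at the first point of difference.
With this numbering: a bromo group at C-3; a chloro group at C-3.
The substituents are ordered alphabetically, ignoring any di-/tri- multipliers.
Assembling the pieces gives 3-bromo-3-chloroundecane.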